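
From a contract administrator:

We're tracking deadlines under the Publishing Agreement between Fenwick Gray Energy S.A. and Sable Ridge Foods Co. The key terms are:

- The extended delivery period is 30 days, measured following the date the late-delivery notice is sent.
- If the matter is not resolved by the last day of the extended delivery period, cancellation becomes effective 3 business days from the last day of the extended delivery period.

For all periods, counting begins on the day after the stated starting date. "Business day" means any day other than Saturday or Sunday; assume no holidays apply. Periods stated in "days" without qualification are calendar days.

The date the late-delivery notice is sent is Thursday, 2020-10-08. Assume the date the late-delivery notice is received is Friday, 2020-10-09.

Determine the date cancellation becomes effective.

2020-11-11

The last day of the extended delivery period: 2020-10-08 + 30 days = 2020-11-07.
The date cancellation becomes effective: counting 3 business days from Saturday, 2020-11-07 (Nov 9, Nov 10, Nov 11, skipping weekends) reaches Wednesday, 2020-11-11.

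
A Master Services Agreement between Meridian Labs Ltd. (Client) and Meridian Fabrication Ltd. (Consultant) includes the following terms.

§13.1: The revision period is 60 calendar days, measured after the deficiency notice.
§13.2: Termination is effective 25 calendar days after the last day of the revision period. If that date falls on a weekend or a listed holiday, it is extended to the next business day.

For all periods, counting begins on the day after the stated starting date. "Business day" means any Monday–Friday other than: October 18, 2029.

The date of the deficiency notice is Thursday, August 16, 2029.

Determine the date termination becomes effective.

Adding 60 calendar days to August 16, 2029 gives October 15, 2029, which is the last day of the revision period.
Adding 25 calendar days to October 15, 2029 gives November 9, 2029, which is the date termination becomes effective. November 9, 2029 is a Friday and is not a listed holiday, so no roll-forward applies.

November 9, 2029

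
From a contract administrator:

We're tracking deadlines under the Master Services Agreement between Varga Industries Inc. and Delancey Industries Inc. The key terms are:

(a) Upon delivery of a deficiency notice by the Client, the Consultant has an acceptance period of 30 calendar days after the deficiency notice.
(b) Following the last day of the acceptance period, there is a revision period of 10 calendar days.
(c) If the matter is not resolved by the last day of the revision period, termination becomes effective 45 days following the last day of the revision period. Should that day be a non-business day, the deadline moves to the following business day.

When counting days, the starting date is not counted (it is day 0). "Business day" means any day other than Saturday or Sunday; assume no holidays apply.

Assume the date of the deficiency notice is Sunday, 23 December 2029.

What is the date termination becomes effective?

The last day of the acceptance period: 30 calendar days after 23 December 2029 is 22 January 2030.
The last day of the revision period: 22 January 2030 + 10 days = 1 February 2030.
The date termination becomes effective: 45 calendar days after 1 February 2030 is 18 March 2030. 18 March 2030 is a Monday, so no roll-forward applies.

18 March 2030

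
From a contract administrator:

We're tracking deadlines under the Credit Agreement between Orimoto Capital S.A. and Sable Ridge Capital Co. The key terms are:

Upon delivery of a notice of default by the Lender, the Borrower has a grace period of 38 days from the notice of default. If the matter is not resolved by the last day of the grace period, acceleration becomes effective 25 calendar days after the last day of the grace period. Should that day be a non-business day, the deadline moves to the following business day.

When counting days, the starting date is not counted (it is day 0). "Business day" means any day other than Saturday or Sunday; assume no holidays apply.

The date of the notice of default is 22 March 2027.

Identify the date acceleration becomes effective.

The last day of the grace period: 38 calendar days after 22 March 2027 is 29 April 2027.
The date acceleration becomes effective: 29 April 2027 + 25 days = 24 May 2027. 24 May 2027 is a Monday, so no roll-forward applies.

24 May 2027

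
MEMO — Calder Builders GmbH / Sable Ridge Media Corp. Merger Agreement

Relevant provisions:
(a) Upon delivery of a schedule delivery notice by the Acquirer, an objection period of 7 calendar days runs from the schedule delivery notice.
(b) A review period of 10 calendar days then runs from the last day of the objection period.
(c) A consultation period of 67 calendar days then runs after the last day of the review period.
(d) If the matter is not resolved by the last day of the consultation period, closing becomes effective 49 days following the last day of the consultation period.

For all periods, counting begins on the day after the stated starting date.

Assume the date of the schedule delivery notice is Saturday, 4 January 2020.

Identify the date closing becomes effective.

The last day of the objection period: 7 calendar days after 4 January 2020 is 11 January 2020.
Adding 10 calendar days to 11 January 2020 gives 21 January 2020, which is the last day of the review period.
The last day of the consultation period: 21 January 2020 + 67 days = 28 March 2020.
The date closing becomes effective: 49 calendar days after 28 March 2020 is 16 May 2020.

16 May 2020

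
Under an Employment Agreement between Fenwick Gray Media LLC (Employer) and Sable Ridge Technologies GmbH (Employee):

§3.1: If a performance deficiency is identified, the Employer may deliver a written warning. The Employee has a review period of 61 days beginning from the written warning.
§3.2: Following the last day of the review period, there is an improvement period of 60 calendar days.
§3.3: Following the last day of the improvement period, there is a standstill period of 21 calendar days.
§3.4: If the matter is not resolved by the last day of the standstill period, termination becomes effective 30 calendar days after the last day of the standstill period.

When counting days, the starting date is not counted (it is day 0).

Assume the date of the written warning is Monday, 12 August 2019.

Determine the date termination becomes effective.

31 January 2020

Adding 61 calendar days to 12 August 2019 gives 12 October 2019, which is the last day of the review period.
Adding 60 calendar days to 12 October 2019 gives 11 December 2019, which is the last day of the improvement period.
The last day of the standstill period: 11 December 2019 + 21 days = 1 January 2020.
The date termination becomes effective: 1 January 2020 + 30 days = 31 January 2020.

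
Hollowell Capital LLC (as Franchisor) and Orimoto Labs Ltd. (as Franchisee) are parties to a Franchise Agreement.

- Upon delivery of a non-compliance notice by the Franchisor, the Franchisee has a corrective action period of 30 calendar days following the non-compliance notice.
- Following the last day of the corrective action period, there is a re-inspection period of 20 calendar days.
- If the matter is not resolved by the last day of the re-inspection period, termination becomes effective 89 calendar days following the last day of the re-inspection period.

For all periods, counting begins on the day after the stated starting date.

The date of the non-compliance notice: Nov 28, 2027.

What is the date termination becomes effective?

Apr 15, 2028

The last day of the corrective action period: Nov 28, 2027 + 30 days = Dec 28, 2027.
Adding 20 calendar days to Dec 28, 2027 gives Jan 17, 2028, which is the last day of the re-inspection period.
The date termination becomes effective: 89 calendar days after Jan 17, 2028 is Apr 15, 2028.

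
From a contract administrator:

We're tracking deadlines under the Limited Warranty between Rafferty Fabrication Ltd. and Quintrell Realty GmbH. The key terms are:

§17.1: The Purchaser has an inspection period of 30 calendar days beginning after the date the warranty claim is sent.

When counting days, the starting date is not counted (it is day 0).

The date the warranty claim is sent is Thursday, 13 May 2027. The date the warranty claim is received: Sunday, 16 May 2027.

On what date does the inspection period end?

12 June 2027

The last day of the inspection period: 30 calendar days after 13 May 2027 is 12 June 2027.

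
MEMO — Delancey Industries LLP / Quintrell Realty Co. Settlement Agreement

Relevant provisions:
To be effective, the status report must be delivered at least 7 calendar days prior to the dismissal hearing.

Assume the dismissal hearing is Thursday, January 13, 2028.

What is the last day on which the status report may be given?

January 6, 2028

January 13, 2028 minus 7 days is January 6, 2028.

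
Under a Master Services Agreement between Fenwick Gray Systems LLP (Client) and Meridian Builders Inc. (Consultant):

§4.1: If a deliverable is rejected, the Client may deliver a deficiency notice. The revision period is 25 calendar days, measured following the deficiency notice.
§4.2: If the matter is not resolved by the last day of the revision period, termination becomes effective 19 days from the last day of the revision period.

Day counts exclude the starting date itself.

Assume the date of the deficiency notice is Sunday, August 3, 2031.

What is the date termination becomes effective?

The last day of the revision period: 25 calendar days after August 3, 2031 is August 28, 2031.
The date termination becomes effective: 19 calendar days after August 28, 2031 is September 16, 2031.

September 16, 2031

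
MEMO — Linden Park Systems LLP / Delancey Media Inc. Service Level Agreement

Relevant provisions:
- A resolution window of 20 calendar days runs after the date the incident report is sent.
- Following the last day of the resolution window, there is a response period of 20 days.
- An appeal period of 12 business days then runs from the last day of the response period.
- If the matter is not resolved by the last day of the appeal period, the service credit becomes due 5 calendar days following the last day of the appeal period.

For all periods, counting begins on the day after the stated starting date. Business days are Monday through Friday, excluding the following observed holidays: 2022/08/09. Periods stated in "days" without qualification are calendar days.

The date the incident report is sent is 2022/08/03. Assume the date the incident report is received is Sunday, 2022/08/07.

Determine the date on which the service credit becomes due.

2022/10/03

The last day of the resolution window: 20 calendar days after 2022/08/03 is 2022/08/23.
Adding 20 calendar days to 2022/08/23 gives 2022/09/12, which is the last day of the response period.
From Monday, 2022/09/12, 12 business days (Sep 13, Sep 14, Sep 15, Sep 16, …, Sep 26, Sep 27, Sep 28, skipping weekends) brings us to Wednesday, 2022/09/28, which is the last day of the appeal period.
The date on which the service credit becomes due: 5 calendar days after 2022/09/28 is 2022/10/03.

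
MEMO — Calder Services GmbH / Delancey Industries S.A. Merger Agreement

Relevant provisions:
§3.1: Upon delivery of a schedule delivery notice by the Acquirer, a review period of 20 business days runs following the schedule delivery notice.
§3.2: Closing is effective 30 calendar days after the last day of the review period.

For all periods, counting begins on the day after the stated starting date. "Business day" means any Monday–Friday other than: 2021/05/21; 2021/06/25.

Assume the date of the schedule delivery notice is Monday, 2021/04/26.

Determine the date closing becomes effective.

2021/06/24

From Monday, 2021/04/26, 20 business days (Apr 27, Apr 28, Apr 29, Apr 30, …, May 20, May 24, May 25, skipping weekends and the listed holiday on May 21) brings us to Tuesday, 2021/05/25, which is the last day of the review period.
The date closing becomes effective: 30 calendar days after 2021/05/25 is 2021/06/24.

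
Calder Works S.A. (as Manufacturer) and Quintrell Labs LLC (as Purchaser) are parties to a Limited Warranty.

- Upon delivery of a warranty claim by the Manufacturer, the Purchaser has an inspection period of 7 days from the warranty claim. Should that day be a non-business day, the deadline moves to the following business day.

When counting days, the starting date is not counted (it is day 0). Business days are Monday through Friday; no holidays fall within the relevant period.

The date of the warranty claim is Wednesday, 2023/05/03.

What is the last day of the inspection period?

The last day of the inspection period: 2023/05/03 + 7 days = 2023/05/10. 2023/05/10 is a Wednesday, so no roll-forward applies.

2023/05/10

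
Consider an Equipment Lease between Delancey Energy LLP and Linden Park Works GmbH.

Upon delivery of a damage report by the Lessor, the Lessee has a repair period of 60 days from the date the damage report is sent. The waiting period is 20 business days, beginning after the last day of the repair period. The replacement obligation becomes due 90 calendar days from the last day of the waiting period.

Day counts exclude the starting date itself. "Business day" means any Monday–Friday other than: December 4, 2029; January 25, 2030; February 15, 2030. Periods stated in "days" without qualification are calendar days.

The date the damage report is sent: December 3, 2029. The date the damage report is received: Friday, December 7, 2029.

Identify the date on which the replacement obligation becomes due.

June 2, 2030

Adding 60 calendar days to December 3, 2029 gives February 1, 2030, which is the last day of the repair period.
The last day of the waiting period: 20 business days after Friday, February 1, 2030, skipping weekends and the listed holiday on Feb 15 — Feb 4, Feb 5, Feb 6, Feb 7, …, Feb 28, Mar 1, Mar 4 — lands on Monday, March 4, 2030.
Adding 90 calendar days to March 4, 2030 gives June 2, 2030, which is the date on which the replacement obligation becomes due.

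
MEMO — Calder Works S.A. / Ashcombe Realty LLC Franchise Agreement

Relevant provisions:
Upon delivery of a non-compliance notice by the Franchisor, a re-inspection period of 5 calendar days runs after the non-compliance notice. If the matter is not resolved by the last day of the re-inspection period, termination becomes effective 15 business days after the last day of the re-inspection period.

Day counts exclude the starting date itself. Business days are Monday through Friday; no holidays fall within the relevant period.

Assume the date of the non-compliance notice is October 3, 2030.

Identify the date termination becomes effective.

October 29, 2030

Adding 5 calendar days to October 3, 2030 gives October 8, 2030, which is the last day of the re-inspection period.
From Tuesday, October 8, 2030, 15 business days (Oct 9, Oct 10, Oct 11, Oct 14, …, Oct 25, Oct 28, Oct 29, skipping weekends) brings us to Tuesday, October 29, 2030, which is the date termination becomes effective.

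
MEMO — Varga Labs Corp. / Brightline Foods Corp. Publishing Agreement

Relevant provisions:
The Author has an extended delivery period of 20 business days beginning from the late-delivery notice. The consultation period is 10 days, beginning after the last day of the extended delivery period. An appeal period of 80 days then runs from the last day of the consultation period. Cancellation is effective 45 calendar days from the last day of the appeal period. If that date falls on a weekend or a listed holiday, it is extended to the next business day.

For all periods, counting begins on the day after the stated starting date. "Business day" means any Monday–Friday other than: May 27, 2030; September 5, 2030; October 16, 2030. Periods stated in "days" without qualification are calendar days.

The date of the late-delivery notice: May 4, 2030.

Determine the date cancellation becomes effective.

The last day of the extended delivery period: counting 20 business days from Saturday, May 4, 2030 (May 6, May 7, May 8, May 9, …, May 30, May 31, Jun 3, skipping weekends and the listed holiday on May 27) reaches Monday, June 3, 2030.
The last day of the consultation period: June 3, 2030 + 10 days = June 13, 2030.
The last day of the appeal period: June 13, 2030 + 80 days = September 1, 2030.
The date cancellation becomes effective: 45 calendar days after September 1, 2030 is October 16, 2030. That falls on Wednesday, a listed holiday, so it rolls to the next business day, Thursday, October 17, 2030.

October 17, 2030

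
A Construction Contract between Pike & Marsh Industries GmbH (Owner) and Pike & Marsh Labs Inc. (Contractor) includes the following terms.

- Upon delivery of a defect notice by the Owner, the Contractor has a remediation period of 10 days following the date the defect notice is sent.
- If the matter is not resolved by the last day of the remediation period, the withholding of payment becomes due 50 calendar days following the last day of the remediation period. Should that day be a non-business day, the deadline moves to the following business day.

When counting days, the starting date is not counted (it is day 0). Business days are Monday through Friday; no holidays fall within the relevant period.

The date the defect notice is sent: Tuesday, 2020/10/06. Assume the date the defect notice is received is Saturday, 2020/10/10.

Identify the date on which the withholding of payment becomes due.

2020/12/07

The last day of the remediation period: 2020/10/06 + 10 days = 2020/10/16.
The date on which the withholding of payment becomes due: 2020/10/16 + 50 days = 2020/12/05. That falls on a Saturday, so it rolls to the next business day, Monday, 2020/12/07.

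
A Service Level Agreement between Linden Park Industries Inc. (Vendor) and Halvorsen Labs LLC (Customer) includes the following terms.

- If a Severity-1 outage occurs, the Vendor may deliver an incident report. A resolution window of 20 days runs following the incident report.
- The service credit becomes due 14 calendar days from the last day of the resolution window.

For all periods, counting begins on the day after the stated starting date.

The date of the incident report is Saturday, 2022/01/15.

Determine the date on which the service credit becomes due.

2022/02/18

The last day of the resolution window: 20 calendar days after 2022/01/15 is 2022/02/04.
The date on which the service credit becomes due: 14 calendar days after 2022/02/04 is 2022/02/18.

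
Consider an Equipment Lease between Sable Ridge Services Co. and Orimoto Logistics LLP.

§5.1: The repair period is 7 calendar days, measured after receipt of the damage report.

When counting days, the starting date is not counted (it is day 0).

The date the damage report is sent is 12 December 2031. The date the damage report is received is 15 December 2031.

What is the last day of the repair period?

22 December 2031

Adding 7 calendar days to 15 December 2031 gives 22 December 2031, which is the last day of the repair period.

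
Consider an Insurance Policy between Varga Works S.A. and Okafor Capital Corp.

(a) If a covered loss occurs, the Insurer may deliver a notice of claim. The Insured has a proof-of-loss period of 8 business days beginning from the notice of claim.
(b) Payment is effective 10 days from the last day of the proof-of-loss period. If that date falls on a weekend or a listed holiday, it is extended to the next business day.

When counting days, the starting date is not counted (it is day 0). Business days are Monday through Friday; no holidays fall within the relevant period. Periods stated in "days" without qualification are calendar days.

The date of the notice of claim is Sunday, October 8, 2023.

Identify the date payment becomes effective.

October 30, 2023

The last day of the proof-of-loss period: counting 8 business days from Sunday, October 8, 2023 (Oct 9, Oct 10, Oct 11, Oct 12, Oct 13, Oct 16, Oct 17, Oct 18, skipping weekends) reaches Wednesday, October 18, 2023.
The date payment becomes effective: October 18, 2023 + 10 days = October 28, 2023. That falls on a Saturday, so it rolls to the next business day, Monday, October 30, 2023.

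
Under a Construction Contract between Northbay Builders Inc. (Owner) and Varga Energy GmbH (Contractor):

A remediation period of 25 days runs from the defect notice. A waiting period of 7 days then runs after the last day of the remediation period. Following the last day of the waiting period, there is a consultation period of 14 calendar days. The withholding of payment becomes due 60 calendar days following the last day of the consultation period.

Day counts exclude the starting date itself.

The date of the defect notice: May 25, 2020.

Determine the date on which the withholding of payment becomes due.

The last day of the remediation period: May 25, 2020 + 25 days = Jun 19, 2020.
The last day of the waiting period: 7 calendar days after Jun 19, 2020 is Jun 26, 2020.
The last day of the consultation period: Jun 26, 2020 + 14 days = Jul 10, 2020.
The date on which the withholding of payment becomes due: Jul 10, 2020 + 60 days = Sep 8, 2020.

Sep 8, 2020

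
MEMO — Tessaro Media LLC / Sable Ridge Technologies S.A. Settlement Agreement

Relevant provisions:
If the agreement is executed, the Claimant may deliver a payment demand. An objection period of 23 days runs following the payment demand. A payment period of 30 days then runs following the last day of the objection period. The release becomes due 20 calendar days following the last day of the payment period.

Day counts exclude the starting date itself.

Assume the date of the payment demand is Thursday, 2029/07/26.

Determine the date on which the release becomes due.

Adding 23 calendar days to 2029/07/26 gives 2029/08/18, which is the last day of the objection period.
Adding 30 calendar days to 2029/08/18 gives 2029/09/17, which is the last day of the payment period.
The date on which the release becomes due: 2029/09/17 + 20 days = 2029/10/07.

2029/10/07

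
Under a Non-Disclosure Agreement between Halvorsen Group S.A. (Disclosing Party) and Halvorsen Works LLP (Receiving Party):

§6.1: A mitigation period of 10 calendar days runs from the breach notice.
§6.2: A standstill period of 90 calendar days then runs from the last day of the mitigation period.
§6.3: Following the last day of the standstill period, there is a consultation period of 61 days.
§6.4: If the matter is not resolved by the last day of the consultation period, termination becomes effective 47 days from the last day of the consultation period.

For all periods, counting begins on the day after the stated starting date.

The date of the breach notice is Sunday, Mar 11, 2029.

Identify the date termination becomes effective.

The last day of the mitigation period: 10 calendar days after Mar 11, 2029 is Mar 21, 2029.
The last day of the standstill period: 90 calendar days after Mar 21, 2029 is Jun 19, 2029.
Adding 61 calendar days to Jun 19, 2029 gives Aug 19, 2029, which is the last day of the consultation period.
Adding 47 calendar days to Aug 19, 2029 gives Oct 5, 2029, which is the date termination becomes effective.

Oct 5, 2029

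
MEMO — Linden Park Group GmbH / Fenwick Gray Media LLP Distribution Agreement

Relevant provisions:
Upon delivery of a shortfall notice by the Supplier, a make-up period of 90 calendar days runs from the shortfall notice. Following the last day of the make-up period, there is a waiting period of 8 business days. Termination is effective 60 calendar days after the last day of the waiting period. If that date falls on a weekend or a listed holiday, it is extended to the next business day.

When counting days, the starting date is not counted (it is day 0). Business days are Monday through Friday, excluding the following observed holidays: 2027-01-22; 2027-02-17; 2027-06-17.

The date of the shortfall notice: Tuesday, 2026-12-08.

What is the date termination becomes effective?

2027-05-17

The last day of the make-up period: 90 calendar days after 2026-12-08 is 2027-03-08.
From Monday, 2027-03-08, 8 business days (Mar 9, Mar 10, Mar 11, Mar 12, Mar 15, Mar 16, Mar 17, Mar 18, skipping weekends) brings us to Thursday, 2027-03-18, which is the last day of the waiting period.
Adding 60 calendar days to 2027-03-18 gives 2027-05-17, which is the date termination becomes effective. 2027-05-17 is a Monday and is not a listed holiday, so no roll-forward applies.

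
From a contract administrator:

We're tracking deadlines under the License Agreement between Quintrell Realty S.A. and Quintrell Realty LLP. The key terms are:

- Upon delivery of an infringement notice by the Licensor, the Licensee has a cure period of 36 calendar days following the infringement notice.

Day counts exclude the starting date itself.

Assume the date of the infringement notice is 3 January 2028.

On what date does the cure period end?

The last day of the cure period: 36 calendar days after 3 January 2028 is 8 February 2028.

8 February 2028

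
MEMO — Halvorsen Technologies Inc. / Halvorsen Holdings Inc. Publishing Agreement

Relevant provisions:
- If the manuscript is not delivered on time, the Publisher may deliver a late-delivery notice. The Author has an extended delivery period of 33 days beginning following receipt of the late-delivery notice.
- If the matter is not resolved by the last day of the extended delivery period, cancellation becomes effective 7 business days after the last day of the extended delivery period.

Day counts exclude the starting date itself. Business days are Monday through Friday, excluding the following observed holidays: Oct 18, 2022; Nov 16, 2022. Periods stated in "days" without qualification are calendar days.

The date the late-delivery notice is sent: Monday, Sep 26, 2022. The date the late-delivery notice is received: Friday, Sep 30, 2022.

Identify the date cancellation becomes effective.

Nov 11, 2022

The last day of the extended delivery period: 33 calendar days after Sep 30, 2022 is Nov 2, 2022.
The date cancellation becomes effective: counting 7 business days from Wednesday, Nov 2, 2022 (Nov 3, Nov 4, Nov 7, Nov 8, Nov 9, Nov 10, Nov 11, skipping weekends) reaches Friday, Nov 11, 2022.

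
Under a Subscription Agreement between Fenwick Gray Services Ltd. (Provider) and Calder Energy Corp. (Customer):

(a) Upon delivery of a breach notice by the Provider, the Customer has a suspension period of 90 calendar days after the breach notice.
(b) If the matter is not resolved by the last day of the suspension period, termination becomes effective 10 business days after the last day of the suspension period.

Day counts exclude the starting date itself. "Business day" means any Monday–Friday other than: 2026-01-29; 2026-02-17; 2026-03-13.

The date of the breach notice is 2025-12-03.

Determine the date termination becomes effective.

The last day of the suspension period: 2025-12-03 + 90 days = 2026-03-03.
The date termination becomes effective: counting 10 business days from Tuesday, 2026-03-03 (Mar 4, Mar 5, Mar 6, Mar 9, Mar 10, Mar 11, Mar 12, Mar 16, Mar 17, Mar 18, skipping weekends and the listed holiday on Mar 13) reaches Wednesday, 2026-03-18.

2026-03-18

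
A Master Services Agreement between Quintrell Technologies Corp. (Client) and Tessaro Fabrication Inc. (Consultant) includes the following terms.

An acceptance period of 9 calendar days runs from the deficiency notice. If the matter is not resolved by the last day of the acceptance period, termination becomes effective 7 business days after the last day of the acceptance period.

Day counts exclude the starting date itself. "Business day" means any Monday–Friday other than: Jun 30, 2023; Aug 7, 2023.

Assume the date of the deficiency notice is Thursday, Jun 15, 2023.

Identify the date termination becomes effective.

Jul 5, 2023

Adding 9 calendar days to Jun 15, 2023 gives Jun 24, 2023, which is the last day of the acceptance period.
From Saturday, Jun 24, 2023, 7 business days (Jun 26, Jun 27, Jun 28, Jun 29, Jul 3, Jul 4, Jul 5, skipping weekends and the listed holiday on Jun 30) brings us to Wednesday, Jul 5, 2023, which is the date termination becomes effective.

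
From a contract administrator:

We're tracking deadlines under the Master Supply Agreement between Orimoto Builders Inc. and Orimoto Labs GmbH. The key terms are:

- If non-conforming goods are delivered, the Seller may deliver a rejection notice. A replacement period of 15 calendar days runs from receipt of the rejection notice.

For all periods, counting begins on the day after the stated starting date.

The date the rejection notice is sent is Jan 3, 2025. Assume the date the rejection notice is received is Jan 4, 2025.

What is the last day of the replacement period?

Jan 19, 2025

Adding 15 calendar days to Jan 4, 2025 gives Jan 19, 2025, which is the last day of the replacement period.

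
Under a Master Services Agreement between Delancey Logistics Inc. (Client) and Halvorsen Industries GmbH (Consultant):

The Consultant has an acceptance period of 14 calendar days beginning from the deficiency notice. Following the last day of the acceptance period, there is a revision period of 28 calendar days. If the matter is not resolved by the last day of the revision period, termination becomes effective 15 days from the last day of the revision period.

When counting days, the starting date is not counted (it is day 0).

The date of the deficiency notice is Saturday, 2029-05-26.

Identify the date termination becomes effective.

2029-07-22

The last day of the acceptance period: 2029-05-26 + 14 days = 2029-06-09.
The last day of the revision period: 2029-06-09 + 28 days = 2029-07-07.
Adding 15 calendar days to 2029-07-07 gives 2029-07-22, which is the date termination becomes effective.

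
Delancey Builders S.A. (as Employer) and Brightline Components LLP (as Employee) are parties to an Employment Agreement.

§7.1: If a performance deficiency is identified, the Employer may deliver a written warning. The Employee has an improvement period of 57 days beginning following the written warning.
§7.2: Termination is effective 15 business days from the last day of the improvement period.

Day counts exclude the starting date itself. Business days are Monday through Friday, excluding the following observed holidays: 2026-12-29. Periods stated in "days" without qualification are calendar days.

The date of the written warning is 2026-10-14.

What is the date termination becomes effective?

The last day of the improvement period: 2026-10-14 + 57 days = 2026-12-10.
From Thursday, 2026-12-10, 15 business days (Dec 11, Dec 14, Dec 15, Dec 16, …, Dec 30, Dec 31, Jan 1, skipping weekends and the listed holiday on Dec 29) brings us to Friday, 2027-01-01, which is the date termination becomes effective.

2027-01-01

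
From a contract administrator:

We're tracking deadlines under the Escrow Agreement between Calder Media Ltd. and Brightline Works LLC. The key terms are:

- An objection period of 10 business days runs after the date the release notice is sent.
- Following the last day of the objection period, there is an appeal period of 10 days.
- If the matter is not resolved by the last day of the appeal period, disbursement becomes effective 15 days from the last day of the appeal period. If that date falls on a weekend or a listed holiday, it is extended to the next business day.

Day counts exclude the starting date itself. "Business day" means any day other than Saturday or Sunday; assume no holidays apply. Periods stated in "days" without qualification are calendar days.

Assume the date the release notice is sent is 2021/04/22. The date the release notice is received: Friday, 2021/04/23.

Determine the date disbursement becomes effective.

2021/05/31

From Thursday, 2021/04/22, 10 business days (Apr 23, Apr 26, Apr 27, Apr 28, Apr 29, Apr 30, May 3, May 4, May 5, May 6, skipping weekends) brings us to Thursday, 2021/05/06, which is the last day of the objection period.
The last day of the appeal period: 2021/05/06 + 10 days = 2021/05/16.
Adding 15 calendar days to 2021/05/16 gives 2021/05/31, which is the date disbursement becomes effective. 2021/05/31 is a Monday, so no roll-forward applies.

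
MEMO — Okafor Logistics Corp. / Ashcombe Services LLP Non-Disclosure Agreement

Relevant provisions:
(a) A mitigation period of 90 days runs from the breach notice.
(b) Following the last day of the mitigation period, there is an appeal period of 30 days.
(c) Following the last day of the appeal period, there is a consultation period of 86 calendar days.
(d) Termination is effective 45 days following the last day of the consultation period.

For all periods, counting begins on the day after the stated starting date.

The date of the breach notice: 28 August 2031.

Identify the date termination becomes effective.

5 May 2032

The last day of the mitigation period: 90 calendar days after 28 August 2031 is 26 November 2031.
Adding 30 calendar days to 26 November 2031 gives 26 December 2031, which is the last day of the appeal period.
The last day of the consultation period: 26 December 2031 + 86 days = 21 March 2032.
Adding 45 calendar days to 21 March 2032 gives 5 May 2032, which is the date termination becomes effective.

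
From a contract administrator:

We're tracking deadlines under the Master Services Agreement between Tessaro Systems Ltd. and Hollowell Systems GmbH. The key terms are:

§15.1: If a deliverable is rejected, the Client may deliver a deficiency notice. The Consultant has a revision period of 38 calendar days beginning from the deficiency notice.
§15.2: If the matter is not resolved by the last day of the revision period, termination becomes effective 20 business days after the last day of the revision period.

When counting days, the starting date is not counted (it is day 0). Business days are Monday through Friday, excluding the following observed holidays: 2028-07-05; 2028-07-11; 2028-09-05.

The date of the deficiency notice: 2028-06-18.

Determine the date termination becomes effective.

The last day of the revision period: 38 calendar days after 2028-06-18 is 2028-07-26.
The date termination becomes effective: 20 business days after Wednesday, 2028-07-26, skipping weekends — Jul 27, Jul 28, Jul 31, Aug 1, …, Aug 21, Aug 22, Aug 23 — lands on Wednesday, 2028-08-23.

2028-08-23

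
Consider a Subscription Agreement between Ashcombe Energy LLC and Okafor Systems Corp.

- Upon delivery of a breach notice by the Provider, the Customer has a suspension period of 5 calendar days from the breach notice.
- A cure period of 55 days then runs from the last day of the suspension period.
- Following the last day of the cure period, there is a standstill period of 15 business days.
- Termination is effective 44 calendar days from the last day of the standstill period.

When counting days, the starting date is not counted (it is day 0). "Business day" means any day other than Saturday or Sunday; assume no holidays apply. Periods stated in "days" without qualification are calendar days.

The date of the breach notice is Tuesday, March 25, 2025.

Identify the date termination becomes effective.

The last day of the suspension period: 5 calendar days after March 25, 2025 is March 30, 2025.
The last day of the cure period: 55 calendar days after March 30, 2025 is May 24, 2025.
From Saturday, May 24, 2025, 15 business days (May 26, May 27, May 28, May 29, …, Jun 11, Jun 12, Jun 13, skipping weekends) brings us to Friday, June 13, 2025, which is the last day of the standstill period.
Adding 44 calendar days to June 13, 2025 gives July 27, 2025, which is the date termination becomes effective.

July 27, 2025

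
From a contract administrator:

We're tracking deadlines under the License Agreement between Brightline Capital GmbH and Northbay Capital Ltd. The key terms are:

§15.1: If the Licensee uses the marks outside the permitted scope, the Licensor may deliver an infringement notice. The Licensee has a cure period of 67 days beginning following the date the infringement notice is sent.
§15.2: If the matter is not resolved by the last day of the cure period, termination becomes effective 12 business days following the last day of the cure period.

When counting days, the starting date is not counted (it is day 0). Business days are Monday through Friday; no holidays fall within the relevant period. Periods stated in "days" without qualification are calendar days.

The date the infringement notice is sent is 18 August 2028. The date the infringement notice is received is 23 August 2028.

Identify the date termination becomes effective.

9 November 2028

The last day of the cure period: 18 August 2028 + 67 days = 24 October 2028.
From Tuesday, 24 October 2028, 12 business days (Oct 25, Oct 26, Oct 27, Oct 30, …, Nov 7, Nov 8, Nov 9, skipping weekends) brings us to Thursday, 9 November 2028, which is the date termination becomes effective.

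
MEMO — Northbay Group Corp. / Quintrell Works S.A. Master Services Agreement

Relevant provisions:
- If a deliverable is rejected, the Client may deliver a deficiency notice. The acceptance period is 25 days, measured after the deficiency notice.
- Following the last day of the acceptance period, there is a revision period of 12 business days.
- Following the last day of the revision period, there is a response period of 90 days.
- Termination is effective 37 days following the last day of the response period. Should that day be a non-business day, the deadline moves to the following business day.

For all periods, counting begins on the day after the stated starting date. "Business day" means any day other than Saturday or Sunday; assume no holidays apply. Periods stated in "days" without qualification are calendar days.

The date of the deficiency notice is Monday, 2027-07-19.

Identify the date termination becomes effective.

The last day of the acceptance period: 2027-07-19 + 25 days = 2027-08-13.
The last day of the revision period: 12 business days after Friday, 2027-08-13, skipping weekends — Aug 16, Aug 17, Aug 18, Aug 19, …, Aug 27, Aug 30, Aug 31 — lands on Tuesday, 2027-08-31.
Adding 90 calendar days to 2027-08-31 gives 2027-11-29, which is the last day of the response period.
Adding 37 calendar days to 2027-11-29 gives 2028-01-05, which is the date termination becomes effective. 2028-01-05 is a Wednesday, so no roll-forward applies.

2028-01-05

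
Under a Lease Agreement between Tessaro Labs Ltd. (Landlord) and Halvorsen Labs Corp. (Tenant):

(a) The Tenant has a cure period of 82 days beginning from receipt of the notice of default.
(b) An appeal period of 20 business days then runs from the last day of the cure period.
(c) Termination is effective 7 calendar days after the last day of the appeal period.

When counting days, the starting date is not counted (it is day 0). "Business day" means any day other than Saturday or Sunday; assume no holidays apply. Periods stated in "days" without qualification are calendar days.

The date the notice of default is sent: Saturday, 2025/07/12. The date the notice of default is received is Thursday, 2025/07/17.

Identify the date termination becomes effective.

2025/11/11

The last day of the cure period: 82 calendar days after 2025/07/17 is 2025/10/07.
The last day of the appeal period: 20 business days after Tuesday, 2025/10/07, skipping weekends — Oct 8, Oct 9, Oct 10, Oct 13, …, Oct 31, Nov 3, Nov 4 — lands on Tuesday, 2025/11/04.
Adding 7 calendar days to 2025/11/04 gives 2025/11/11, which is the date termination becomes effective.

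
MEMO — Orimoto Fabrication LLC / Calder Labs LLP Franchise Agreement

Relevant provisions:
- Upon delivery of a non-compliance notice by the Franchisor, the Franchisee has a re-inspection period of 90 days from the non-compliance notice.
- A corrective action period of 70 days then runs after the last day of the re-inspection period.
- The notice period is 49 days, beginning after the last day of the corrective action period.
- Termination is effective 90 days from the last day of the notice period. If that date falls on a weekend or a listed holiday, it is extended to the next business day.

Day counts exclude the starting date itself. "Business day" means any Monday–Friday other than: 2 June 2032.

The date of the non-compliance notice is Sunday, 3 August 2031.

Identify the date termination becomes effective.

The last day of the re-inspection period: 3 August 2031 + 90 days = 1 November 2031.
The last day of the corrective action period: 70 calendar days after 1 November 2031 is 10 January 2032.
The last day of the notice period: 10 January 2032 + 49 days = 28 February 2032.
Adding 90 calendar days to 28 February 2032 gives 28 May 2032, which is the date termination becomes effective. 28 May 2032 is a Friday and is not a listed holiday, so no roll-forward applies.

28 May 2032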